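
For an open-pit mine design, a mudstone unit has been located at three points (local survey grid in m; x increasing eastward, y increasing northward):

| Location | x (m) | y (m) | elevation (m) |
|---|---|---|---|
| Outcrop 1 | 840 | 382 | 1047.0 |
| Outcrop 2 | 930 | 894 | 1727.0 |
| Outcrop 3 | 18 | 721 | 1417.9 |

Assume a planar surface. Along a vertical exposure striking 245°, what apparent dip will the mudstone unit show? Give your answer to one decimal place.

32.5°

Two edge vectors: Outcrop 1→Outcrop 2 = (90, 512, 680), Outcrop 1→Outcrop 3 = (-822, 339, 370.9).
Normal n = (Outcrop 1→Outcrop 2) × (Outcrop 1→Outcrop 3) = (-40619.2, -592341, 451374).
So ∂z/∂x = −n_x/n_z = 0.08999 and ∂z/∂y = −n_y/n_z = 1.31231.
Unit vector along 245° is (sin 245°, cos 245°) = (-0.9063, -0.4226).
Slope in that direction = a·(-0.9063) + b·(-0.4226) = −0.63616.
Apparent dip = arctan|0.63616| = 32.5° (true dip is 52.8°, so apparent ≤ true as expected).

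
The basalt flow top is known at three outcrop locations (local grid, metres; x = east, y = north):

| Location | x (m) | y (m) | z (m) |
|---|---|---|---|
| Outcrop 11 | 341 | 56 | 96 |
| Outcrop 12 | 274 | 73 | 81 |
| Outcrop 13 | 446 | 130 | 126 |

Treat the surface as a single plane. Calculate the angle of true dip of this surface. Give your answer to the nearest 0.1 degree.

Two edge vectors: Outcrop 11→Outcrop 12 = (-67, 17, -15), Outcrop 11→Outcrop 13 = (105, 74, 30).
Normal n = (Outcrop 11→Outcrop 12) × (Outcrop 11→Outcrop 13) = (1620, 435, -6743).
So ∂z/∂x = −n_x/n_z = 0.24025 and ∂z/∂y = −n_y/n_z = 0.06451.
Gradient magnitude |∇z| = √(a² + b²) = √(0.05772 + 0.00416) = 0.24876.
True dip = arctan(0.24876) = 14.0°, dipping toward WSW (azimuth ≈ 255°).

14.0°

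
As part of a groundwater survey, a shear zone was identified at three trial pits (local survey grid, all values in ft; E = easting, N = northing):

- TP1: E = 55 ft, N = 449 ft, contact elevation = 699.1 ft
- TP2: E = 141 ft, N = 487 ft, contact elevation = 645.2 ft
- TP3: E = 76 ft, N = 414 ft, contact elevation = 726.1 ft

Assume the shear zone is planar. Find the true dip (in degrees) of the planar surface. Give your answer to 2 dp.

Two edge vectors: TP1→TP2 = (86, 38, -53.9), TP1→TP3 = (21, -35, 27).
Normal n = (TP1→TP2) × (TP1→TP3) = (-860.5, -3453.9, -3808).
So ∂z/∂E = −n_x/n_z = −0.22597 and ∂z/∂N = −n_y/n_z = −0.90701.
Gradient magnitude |∇z| = √(a² + b²) = √(0.05106 + 0.82267) = 0.93474.
True dip = arctan(0.93474) = 43.07°, dipping toward NNE (azimuth ≈ 014°).

43.07°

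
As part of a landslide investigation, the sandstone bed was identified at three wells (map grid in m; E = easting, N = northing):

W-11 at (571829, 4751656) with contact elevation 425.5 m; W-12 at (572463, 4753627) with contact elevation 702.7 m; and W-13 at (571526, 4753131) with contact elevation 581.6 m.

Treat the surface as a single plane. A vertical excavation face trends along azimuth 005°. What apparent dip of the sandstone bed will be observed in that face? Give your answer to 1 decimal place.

7.1°

Let the plane be z = a·E + b·N + c.
W-12−W-11: 634a + 1971b = 277.2;  W-13−W-11: −303a + 1475b = 156.1.
Solving gives a = 0.06604, b = 0.11940.
Unit vector along 005° is (sin 5°, cos 5°) = (0.0872, 0.9962).
Slope in that direction = a·(0.0872) + b·(0.9962) = 0.12470.
Apparent dip = arctan|0.12470| = 7.1° (true dip is 7.8°, so apparent ≤ true as expected).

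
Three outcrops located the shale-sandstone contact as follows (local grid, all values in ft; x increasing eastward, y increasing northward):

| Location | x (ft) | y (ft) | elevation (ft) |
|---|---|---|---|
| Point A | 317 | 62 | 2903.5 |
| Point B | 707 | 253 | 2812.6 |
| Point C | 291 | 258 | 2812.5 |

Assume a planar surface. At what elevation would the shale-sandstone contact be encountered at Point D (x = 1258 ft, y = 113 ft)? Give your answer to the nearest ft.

Let the plane be z = a·x + b·y + c.
Point B−Point A: 390a + 191b = −90.9;  Point C−Point A: −26a + 196b = −91.
Solving gives a = −0.00535, b = −0.46500.
Then c = 2903.5 − a·317 − b·62 = 2934.03.
At (1258, 113): z = −6.7 − 52.5 + 2934.03 = 2874.8 ft.

2875 ft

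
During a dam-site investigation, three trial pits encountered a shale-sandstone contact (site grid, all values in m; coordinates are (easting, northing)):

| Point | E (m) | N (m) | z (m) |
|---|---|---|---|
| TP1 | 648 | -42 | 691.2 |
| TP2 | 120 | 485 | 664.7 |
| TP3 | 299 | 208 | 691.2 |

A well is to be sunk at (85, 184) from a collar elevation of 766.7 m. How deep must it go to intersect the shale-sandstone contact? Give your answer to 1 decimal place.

43.9 m

Two edge vectors: TP1→TP2 = (-528, 527, -26.5), TP1→TP3 = (-349, 250, 0).
Normal n = (TP1→TP2) × (TP1→TP3) = (6625, 9248.5, 51923).
So ∂z/∂E = −n_x/n_z = −0.12759 and ∂z/∂N = −n_y/n_z = −0.17812.
Intercept c from TP1: 691.2 + 82.68 − 7.48 = 766.40.
At (85, 184): z_contact = −10.85 − 32.77 + 766.40 = 722.78 m.
Depth below ground = 766.7 − 722.78 = 43.9 m.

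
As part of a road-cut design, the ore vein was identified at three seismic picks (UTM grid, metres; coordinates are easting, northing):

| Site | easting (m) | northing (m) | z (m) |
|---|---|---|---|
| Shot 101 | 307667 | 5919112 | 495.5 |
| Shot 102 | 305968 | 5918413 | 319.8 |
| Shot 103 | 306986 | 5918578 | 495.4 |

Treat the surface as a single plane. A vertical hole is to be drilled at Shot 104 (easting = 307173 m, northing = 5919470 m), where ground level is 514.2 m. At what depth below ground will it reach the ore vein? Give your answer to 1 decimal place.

Let the plane be z = a·easting + b·northing + c.
Shot 102−Shot 101: −1699a − 699b = −175.7;  Shot 103−Shot 101: −681a − 534b = −0.1.
Solving gives a = 0.217401860, b = −0.277061174.
Then c = 495.5 − a·307667 − b·5919112 = 1573564.24.
At (307173, 5919470): z_contact = 66779.98 − 1640055.31 + 1573564.24 = 288.92 m.
Depth below ground = 514.2 − 288.92 = 225.3 m.

225.3 m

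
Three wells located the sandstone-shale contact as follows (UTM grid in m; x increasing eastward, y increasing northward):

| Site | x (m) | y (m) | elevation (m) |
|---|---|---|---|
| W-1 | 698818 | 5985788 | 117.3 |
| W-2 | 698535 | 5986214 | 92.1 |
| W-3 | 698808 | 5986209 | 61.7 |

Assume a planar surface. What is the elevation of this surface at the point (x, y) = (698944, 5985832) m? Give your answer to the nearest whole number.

97 m

Two edge vectors: W-1→W-2 = (-283, 426, -25.2), W-1→W-3 = (-10, 421, -55.6).
Normal n = (W-1→W-2) × (W-1→W-3) = (-13076.4, -15482.8, -114883).
So ∂z/∂x = −n_x/n_z = −0.11382363 and ∂z/∂y = −n_y/n_z = −0.13477016.
Intercept c from W-1: 117.3 + 79542.00 + 806705.59 = 886364.89.
At (698944, 5985832): z = −79556.3 − 806711.5 + 886364.89 = 97.0 m.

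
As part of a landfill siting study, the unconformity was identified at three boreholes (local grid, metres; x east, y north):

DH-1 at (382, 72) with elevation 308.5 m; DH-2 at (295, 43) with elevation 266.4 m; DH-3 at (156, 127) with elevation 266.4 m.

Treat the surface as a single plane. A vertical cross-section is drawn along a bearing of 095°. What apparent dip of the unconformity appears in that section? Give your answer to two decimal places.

Two edge vectors: DH-1→DH-2 = (-87, -29, -42.1), DH-1→DH-3 = (-226, 55, -42.1).
Normal n = (DH-1→DH-2) × (DH-1→DH-3) = (3536.4, 5851.9, -11339).
So ∂z/∂x = −n_x/n_z = 0.31188 and ∂z/∂y = −n_y/n_z = 0.51609.
Unit vector along 095° is (sin 95°, cos 95°) = (0.9962, -0.0872).
Slope in that direction = a·(0.9962) + b·(-0.0872) = 0.26571.
Apparent dip = arctan|0.26571| = 14.88° (true dip is 31.1°, so apparent ≤ true as expected).

14.88°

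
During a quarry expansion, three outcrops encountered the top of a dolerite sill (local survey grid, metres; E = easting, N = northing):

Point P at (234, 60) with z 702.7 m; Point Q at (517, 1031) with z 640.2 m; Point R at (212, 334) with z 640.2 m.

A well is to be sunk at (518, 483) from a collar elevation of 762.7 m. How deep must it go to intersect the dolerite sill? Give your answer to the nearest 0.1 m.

16.4 m

Let the plane be z = a·E + b·N + c.
Point Q−Point P: 283a + 971b = −62.5;  Point R−Point P: −22a + 274b = −62.5.
Solving gives a = 0.440452, b = −0.192737.
Then c = 702.7 − a·234 − b·60 = 611.20.
At (518, 483): z_contact = 228.15 − 93.09 + 611.20 = 746.26 m.
Depth below ground = 762.7 − 746.26 = 16.4 m.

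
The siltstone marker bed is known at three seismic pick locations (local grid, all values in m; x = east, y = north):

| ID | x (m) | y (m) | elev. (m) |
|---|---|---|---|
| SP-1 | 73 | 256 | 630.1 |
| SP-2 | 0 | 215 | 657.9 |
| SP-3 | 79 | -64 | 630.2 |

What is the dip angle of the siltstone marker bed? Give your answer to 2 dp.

20.64°

Let the plane be z = a·x + b·y + c.
SP-2−SP-1: −73a − 41b = 27.8;  SP-3−SP-1: 6a − 320b = 0.1.
Solving gives a = −0.37668, b = −0.00738.
Gradient magnitude |∇z| = √(a² + b²) = √(0.14189 + 0.00005) = 0.37675.
True dip = arctan(0.37675) = 20.64°, dipping toward E (azimuth ≈ 089°).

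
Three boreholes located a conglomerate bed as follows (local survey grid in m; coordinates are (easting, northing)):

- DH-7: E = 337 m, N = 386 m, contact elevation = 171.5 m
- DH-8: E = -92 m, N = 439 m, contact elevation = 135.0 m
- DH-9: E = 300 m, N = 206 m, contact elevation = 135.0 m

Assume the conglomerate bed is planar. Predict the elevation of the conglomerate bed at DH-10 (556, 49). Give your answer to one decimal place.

134.1 m

Let the plane be z = a·E + b·N + c.
DH-8−DH-7: −429a + 53b = −36.5;  DH-9−DH-7: −37a − 180b = −36.5.
Solving gives a = 0.10741, b = 0.18070.
Then c = 171.5 − a·337 − b·386 = 65.55.
At (556, 49): z = 59.7 + 8.9 + 65.55 = 134.1 m.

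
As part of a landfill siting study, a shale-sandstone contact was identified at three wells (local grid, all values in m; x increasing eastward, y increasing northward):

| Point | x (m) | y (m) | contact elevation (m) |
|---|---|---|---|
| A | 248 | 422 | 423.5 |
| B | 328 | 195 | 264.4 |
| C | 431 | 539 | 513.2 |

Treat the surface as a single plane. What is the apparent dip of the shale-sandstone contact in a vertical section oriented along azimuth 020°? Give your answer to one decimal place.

Two edge vectors: A→B = (80, -227, -159.1), A→C = (183, 117, 89.7).
Normal n = (A→B) × (A→C) = (-1747.2, -36291.3, 50901).
So ∂z/∂x = −n_x/n_z = 0.03433 and ∂z/∂y = −n_y/n_z = 0.71298.
Unit vector along 020° is (sin 20°, cos 20°) = (0.3420, 0.9397).
Slope in that direction = a·(0.3420) + b·(0.9397) = 0.68172.
Apparent dip = arctan|0.68172| = 34.3° (true dip is 35.5°, so apparent ≤ true as expected).

34.3°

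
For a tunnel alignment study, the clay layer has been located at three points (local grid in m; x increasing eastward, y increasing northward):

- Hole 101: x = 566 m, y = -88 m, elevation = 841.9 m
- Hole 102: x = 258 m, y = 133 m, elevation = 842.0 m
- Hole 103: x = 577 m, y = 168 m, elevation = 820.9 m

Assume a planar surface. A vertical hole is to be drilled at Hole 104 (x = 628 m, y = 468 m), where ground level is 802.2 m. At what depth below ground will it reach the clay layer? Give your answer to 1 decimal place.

Let the plane be z = a·x + b·y + c.
Hole 102−Hole 101: −308a + 221b = 0.1;  Hole 103−Hole 101: 11a + 256b = −21.
Solving gives a = −0.05741, b = −0.07956.
Then c = 841.9 − a·566 − b·-88 = 867.40.
At (628, 468): z_contact = −36.06 − 37.24 + 867.40 = 794.10 m.
Depth below ground = 802.2 − 794.10 = 8.1 m.

8.1 m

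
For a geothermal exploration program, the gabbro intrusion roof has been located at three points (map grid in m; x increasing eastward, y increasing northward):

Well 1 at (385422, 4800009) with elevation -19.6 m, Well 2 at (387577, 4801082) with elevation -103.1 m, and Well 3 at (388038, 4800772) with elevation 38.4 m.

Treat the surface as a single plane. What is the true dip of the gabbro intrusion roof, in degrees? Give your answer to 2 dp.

17.46°

Two edge vectors: Well 1→Well 2 = (2155, 1073, -83.5), Well 1→Well 3 = (2616, 763, 58).
Normal n = (Well 1→Well 2) × (Well 1→Well 3) = (125944.5, -343426, -1162703).
So ∂z/∂x = −n_x/n_z = 0.10832 and ∂z/∂y = −n_y/n_z = −0.29537.
Gradient magnitude |∇z| = √(a² + b²) = √(0.01173 + 0.08724) = 0.31460.
True dip = arctan(0.31460) = 17.46°, dipping toward NNW (azimuth ≈ 340°).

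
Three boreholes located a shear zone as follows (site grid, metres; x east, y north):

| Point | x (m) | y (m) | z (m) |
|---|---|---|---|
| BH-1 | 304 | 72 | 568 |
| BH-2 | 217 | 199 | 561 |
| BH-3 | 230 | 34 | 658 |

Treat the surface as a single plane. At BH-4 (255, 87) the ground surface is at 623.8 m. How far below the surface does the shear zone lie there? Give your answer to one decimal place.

Let the plane be z = a·x + b·y + c.
BH-2−BH-1: −87a + 127b = −7;  BH-3−BH-1: −74a − 38b = 90.
Solving gives a = −0.87878, b = −0.65712.
Then c = 568 − a·304 − b·72 = 882.46.
At (255, 87): z_contact = −224.09 − 57.17 + 882.46 = 601.20 m.
Depth below ground = 623.8 − 601.20 = 22.6 m.

22.6 m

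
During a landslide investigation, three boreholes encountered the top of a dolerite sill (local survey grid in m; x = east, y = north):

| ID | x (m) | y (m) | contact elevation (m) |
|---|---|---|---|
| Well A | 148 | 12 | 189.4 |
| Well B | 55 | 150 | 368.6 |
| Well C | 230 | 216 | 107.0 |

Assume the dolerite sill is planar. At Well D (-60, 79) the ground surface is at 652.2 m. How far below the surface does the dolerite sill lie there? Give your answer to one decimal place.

Two edge vectors: Well A→Well B = (-93, 138, 179.2), Well A→Well C = (82, 204, -82.4).
Normal n = (Well A→Well B) × (Well A→Well C) = (-47928, 7031.2, -30288).
So ∂z/∂x = −n_x/n_z = −1.58241 and ∂z/∂y = −n_y/n_z = 0.23214.
Intercept c from Well A: 189.4 + 234.20 − 2.79 = 420.81.
At (-60, 79): z_contact = 94.94 + 18.34 + 420.81 = 534.09 m.
Depth below ground = 652.2 − 534.09 = 118.1 m.

118.1 m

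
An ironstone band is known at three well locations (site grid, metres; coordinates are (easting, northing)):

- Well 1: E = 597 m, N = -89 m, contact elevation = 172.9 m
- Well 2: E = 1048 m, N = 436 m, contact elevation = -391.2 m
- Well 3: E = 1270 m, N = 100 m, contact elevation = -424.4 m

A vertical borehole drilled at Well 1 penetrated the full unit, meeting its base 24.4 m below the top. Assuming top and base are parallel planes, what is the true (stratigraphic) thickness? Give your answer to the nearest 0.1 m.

18.4 m

Two edge vectors: Well 1→Well 2 = (451, 525, -564.1), Well 1→Well 3 = (673, 189, -597.3).
Normal n = (Well 1→Well 2) × (Well 1→Well 3) = (-206967.6, -110257, -268086).
So ∂z/∂E = −n_x/n_z = −0.77202 and ∂z/∂N = −n_y/n_z = −0.41127.
|∇z| = √(a²+b²) = 0.87473, so dip δ = arctan(0.87473) = 41.18°.
True thickness = vertical thickness × cos δ = 24.4 × cos 41.18° = 18.4 m.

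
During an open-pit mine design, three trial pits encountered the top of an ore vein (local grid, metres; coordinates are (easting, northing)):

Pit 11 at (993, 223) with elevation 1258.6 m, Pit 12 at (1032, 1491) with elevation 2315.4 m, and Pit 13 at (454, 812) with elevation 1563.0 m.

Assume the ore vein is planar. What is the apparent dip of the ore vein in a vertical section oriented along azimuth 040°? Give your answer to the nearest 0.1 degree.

Two edge vectors: Pit 11→Pit 12 = (39, 1268, 1056.8), Pit 11→Pit 13 = (-539, 589, 304.4).
Normal n = (Pit 11→Pit 12) × (Pit 11→Pit 13) = (-236476, -581486.8, 706423).
So ∂z/∂E = −n_x/n_z = 0.33475 and ∂z/∂N = −n_y/n_z = 0.82314.
Unit vector along 040° is (sin 40°, cos 40°) = (0.6428, 0.7660).
Slope in that direction = a·(0.6428) + b·(0.7660) = 0.84574.
Apparent dip = arctan|0.84574| = 40.2° (true dip is 41.6°, so apparent ≤ true as expected).

40.2°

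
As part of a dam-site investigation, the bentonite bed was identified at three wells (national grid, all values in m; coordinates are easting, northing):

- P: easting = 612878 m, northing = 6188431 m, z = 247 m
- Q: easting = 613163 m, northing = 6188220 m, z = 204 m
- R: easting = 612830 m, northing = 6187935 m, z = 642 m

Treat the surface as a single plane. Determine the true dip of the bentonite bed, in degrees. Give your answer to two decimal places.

45.14°

Two edge vectors: P→Q = (285, -211, -43), P→R = (-48, -496, 395).
Normal n = (P→Q) × (P→R) = (-104673, -110511, -151488).
So ∂z/∂easting = −n_x/n_z = −0.69097 and ∂z/∂northing = −n_y/n_z = −0.72950.
Gradient magnitude |∇z| = √(a² + b²) = √(0.47743 + 0.53218) = 1.00479.
True dip = arctan(1.00479) = 45.14°, dipping toward NE (azimuth ≈ 043°).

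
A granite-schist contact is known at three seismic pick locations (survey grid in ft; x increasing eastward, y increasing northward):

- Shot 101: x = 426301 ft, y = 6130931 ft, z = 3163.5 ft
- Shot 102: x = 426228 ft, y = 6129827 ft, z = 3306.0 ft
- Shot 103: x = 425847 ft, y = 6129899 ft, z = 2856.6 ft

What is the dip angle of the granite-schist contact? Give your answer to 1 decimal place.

49.2°

Let the plane be z = a·x + b·y + c.
Shot 102−Shot 101: −73a − 1104b = 142.5;  Shot 103−Shot 101: −454a − 1032b = −306.9.
Solving gives a = 1.14088, b = −0.20451.
Gradient magnitude |∇z| = √(a² + b²) = √(1.30161 + 0.04183) = 1.15906.
True dip = arctan(1.15906) = 49.2°, dipping toward W (azimuth ≈ 280°).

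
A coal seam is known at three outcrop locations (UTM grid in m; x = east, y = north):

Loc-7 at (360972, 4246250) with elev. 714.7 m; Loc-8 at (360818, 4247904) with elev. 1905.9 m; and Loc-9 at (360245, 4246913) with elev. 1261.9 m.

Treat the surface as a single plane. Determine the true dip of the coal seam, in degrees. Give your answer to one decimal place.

Let the plane be z = a·x + b·y + c.
Loc-8−Loc-7: −154a + 1654b = 1191.2;  Loc-9−Loc-7: −727a + 663b = 547.2.
Solving gives a = −0.10479, b = 0.71044.
Gradient magnitude |∇z| = √(a² + b²) = √(0.01098 + 0.50472) = 0.71812.
True dip = arctan(0.71812) = 35.7°, dipping toward S (azimuth ≈ 172°).

35.7°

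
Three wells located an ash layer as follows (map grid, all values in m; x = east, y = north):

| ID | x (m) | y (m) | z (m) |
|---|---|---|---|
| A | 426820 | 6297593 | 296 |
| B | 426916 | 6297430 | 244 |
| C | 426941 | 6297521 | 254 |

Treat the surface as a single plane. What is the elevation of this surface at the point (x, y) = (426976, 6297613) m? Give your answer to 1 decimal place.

261.8 m

Two edge vectors: A→B = (96, -163, -52), A→C = (121, -72, -42).
Normal n = (A→B) × (A→C) = (3102, -2260, 12811).
So ∂z/∂x = −n_x/n_z = −0.242135665 and ∂z/∂y = −n_y/n_z = 0.176410897.
Intercept c from A: 296 + 103348.34 − 1110964.03 = −1007319.68.
At (426976, 6297613): z = −103386.1 + 1110967.6 − 1007319.68 = 261.8 m.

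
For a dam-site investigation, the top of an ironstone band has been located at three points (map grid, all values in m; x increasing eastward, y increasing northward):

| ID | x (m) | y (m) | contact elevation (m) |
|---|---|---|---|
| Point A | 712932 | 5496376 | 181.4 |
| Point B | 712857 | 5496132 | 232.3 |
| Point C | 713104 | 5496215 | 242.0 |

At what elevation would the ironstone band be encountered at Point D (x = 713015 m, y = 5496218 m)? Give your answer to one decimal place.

230.4 m

Let the plane be z = a·x + b·y + c.
Point B−Point A: −75a − 244b = 50.9;  Point C−Point A: 172a − 161b = 60.6.
Solving gives a = 0.121967692, b = −0.246096627.
Then c = 181.4 − a·712932 − b·5496376 = 1265866.32.
At (713015, 5496218): z = 86964.8 − 1352600.7 + 1265866.32 = 230.4 m.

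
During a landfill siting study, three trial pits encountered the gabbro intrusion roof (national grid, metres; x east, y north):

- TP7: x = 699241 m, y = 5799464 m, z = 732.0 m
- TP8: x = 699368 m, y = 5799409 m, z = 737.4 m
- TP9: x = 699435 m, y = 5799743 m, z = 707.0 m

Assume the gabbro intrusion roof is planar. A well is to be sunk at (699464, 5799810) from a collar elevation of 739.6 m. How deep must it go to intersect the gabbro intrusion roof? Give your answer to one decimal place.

Two edge vectors: TP7→TP8 = (127, -55, 5.4), TP7→TP9 = (194, 279, -25).
Normal n = (TP7→TP8) × (TP7→TP9) = (-131.6, 4222.6, 46103).
So ∂z/∂x = −n_x/n_z = 0.002854478 and ∂z/∂y = −n_y/n_z = −0.091590569.
Intercept c from TP7: 732 − 1995.97 + 531176.21 = 529912.24.
At (699464, 5799810): z_contact = 1996.60 − 531207.90 + 529912.24 = 700.95 m.
Depth below ground = 739.6 − 700.95 = 38.7 m.

38.7 m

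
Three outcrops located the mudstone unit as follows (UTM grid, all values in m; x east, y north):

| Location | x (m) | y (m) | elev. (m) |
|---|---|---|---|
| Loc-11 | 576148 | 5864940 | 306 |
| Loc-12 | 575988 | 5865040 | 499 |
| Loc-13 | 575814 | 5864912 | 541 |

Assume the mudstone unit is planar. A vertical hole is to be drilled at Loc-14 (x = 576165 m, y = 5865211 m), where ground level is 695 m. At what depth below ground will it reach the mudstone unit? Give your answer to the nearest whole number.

210 m

Two edge vectors: Loc-11→Loc-12 = (-160, 100, 193), Loc-11→Loc-13 = (-334, -28, 235).
Normal n = (Loc-11→Loc-12) × (Loc-11→Loc-13) = (28904, -26862, 37880).
So ∂z/∂x = −n_x/n_z = −0.76304118 and ∂z/∂y = −n_y/n_z = 0.70913411.
Intercept c from Loc-11: 306 + 439624.65 − 4159028.99 = −3719098.34.
At (576165, 5865211): z_contact = −439637.6 + 4159221.2 − 3719098.34 = 485.2 m.
Depth below ground = 695 − 485.2 = 210 m.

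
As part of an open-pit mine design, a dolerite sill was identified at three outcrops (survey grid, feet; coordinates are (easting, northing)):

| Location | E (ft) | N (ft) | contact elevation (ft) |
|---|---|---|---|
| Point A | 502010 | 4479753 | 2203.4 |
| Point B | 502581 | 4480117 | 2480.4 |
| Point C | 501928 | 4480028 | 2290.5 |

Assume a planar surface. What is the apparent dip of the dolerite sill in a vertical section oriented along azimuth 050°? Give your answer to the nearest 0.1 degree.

Let the plane be z = a·E + b·N + c.
Point B−Point A: 571a + 364b = 277;  Point C−Point A: −82a + 275b = 87.1.
Solving gives a = 0.23797, b = 0.38769.
Unit vector along 050° is (sin 50°, cos 50°) = (0.7660, 0.6428).
Slope in that direction = a·(0.7660) + b·(0.6428) = 0.43150.
Apparent dip = arctan|0.43150| = 23.3° (true dip is 24.5°, so apparent ≤ true as expected).

23.3°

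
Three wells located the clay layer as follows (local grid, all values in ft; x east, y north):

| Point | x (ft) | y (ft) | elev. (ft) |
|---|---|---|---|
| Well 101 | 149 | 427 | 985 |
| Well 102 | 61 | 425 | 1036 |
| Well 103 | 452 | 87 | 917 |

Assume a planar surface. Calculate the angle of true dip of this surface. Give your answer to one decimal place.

Let the plane be z = a·x + b·y + c.
Well 102−Well 101: −88a − 2b = 51;  Well 103−Well 101: 303a − 340b = −68.
Solving gives a = −0.57250, b = −0.31019.
Gradient magnitude |∇z| = √(a² + b²) = √(0.32775 + 0.09622) = 0.65113.
True dip = arctan(0.65113) = 33.1°, dipping toward ENE (azimuth ≈ 062°).

33.1°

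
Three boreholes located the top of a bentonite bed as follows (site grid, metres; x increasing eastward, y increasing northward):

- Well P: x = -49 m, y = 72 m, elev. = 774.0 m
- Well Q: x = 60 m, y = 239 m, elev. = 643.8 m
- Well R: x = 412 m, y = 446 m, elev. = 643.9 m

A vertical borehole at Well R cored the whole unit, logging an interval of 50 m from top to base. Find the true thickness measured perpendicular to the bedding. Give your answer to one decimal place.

Two edge vectors: Well P→Well Q = (109, 167, -130.2), Well P→Well R = (461, 374, -130.1).
Normal n = (Well P→Well Q) × (Well P→Well R) = (26968.1, -45841.3, -36221).
So ∂z/∂x = −n_x/n_z = 0.74454 and ∂z/∂y = −n_y/n_z = −1.26560.
|∇z| = √(a²+b²) = 1.46836, so dip δ = arctan(1.46836) = 55.74°.
True thickness = vertical thickness × cos δ = 50 × cos 55.74° = 28.1 m.

28.1 m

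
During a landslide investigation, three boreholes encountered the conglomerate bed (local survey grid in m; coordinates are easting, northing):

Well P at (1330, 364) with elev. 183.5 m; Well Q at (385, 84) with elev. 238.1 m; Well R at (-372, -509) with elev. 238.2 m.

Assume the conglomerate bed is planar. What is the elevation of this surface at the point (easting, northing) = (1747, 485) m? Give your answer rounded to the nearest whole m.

159 m

Let the plane be z = a·easting + b·northing + c.
Well Q−Well P: −945a − 280b = 54.6;  Well R−Well P: −1702a − 873b = 54.7.
Solving gives a = −0.09285, b = 0.11835.
Then c = 183.5 − a·1330 − b·364 = 263.90.
At (1747, 485): z = −162.2 + 57.4 + 263.90 = 159.1 m.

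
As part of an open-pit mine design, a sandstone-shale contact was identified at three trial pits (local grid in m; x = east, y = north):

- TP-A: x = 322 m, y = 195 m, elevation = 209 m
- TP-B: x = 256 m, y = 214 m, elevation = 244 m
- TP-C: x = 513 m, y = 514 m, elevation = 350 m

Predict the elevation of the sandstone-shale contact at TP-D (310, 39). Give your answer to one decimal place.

Let the plane be z = a·x + b·y + c.
TP-B−TP-A: −66a + 19b = 35;  TP-C−TP-A: 191a + 319b = 141.
Solving gives a = −0.34380, b = 0.64785.
Then c = 209 − a·322 − b·195 = 193.37.
At (310, 39): z = −106.6 + 25.3 + 193.37 = 112.1 m.

112.1 m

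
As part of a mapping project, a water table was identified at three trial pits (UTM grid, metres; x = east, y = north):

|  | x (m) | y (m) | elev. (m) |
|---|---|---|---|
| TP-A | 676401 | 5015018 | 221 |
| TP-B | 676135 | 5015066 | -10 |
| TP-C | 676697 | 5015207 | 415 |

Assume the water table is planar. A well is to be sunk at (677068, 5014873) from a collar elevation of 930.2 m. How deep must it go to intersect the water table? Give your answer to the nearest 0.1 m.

123.6 m

Two edge vectors: TP-A→TP-B = (-266, 48, -231), TP-A→TP-C = (296, 189, 194).
Normal n = (TP-A→TP-B) × (TP-A→TP-C) = (52971, -16772, -64482).
So ∂z/∂x = −n_x/n_z = 0.821485066 and ∂z/∂y = −n_y/n_z = −0.260103595.
Intercept c from TP-A: 221 − 555653.32 + 1304424.21 = 748991.89.
At (677068, 5014873): z_contact = 556201.25 − 1304386.49 + 748991.89 = 806.65 m.
Depth below ground = 930.2 − 806.65 = 123.6 m.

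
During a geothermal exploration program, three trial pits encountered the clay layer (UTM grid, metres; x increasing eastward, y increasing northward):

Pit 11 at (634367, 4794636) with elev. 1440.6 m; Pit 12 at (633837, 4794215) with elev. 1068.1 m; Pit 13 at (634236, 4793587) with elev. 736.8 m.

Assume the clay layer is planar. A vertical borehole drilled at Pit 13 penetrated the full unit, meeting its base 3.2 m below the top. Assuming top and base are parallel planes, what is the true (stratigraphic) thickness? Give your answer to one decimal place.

2.7 m

Two edge vectors: Pit 11→Pit 12 = (-530, -421, -372.5), Pit 11→Pit 13 = (-131, -1049, -703.8).
Normal n = (Pit 11→Pit 12) × (Pit 11→Pit 13) = (-94452.7, -324216.5, 500819).
So ∂z/∂x = −n_x/n_z = 0.18860 and ∂z/∂y = −n_y/n_z = 0.64737.
|∇z| = √(a²+b²) = 0.67428, so dip δ = arctan(0.67428) = 33.99°.
True thickness = vertical thickness × cos δ = 3.2 × cos 33.99° = 2.7 m.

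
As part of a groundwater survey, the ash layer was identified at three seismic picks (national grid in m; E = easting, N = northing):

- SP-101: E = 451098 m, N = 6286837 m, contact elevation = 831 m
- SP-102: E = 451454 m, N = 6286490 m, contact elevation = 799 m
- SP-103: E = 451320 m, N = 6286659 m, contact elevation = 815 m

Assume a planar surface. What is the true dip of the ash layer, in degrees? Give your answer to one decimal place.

5.9°

Let the plane be z = a·E + b·N + c.
SP-102−SP-101: 356a − 347b = −32;  SP-103−SP-101: 222a − 178b = −16.
Solving gives a = 0.01054, b = 0.10303.
Gradient magnitude |∇z| = √(a² + b²) = √(0.00011 + 0.01062) = 0.10357.
True dip = arctan(0.10357) = 5.9°, dipping toward S (azimuth ≈ 186°).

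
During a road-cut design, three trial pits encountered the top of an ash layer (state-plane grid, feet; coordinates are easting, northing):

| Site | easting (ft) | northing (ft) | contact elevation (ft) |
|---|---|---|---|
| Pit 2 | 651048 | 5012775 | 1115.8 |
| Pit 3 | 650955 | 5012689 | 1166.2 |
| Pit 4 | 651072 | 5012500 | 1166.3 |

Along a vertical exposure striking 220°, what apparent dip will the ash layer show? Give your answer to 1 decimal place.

Two edge vectors: Pit 2→Pit 3 = (-93, -86, 50.4), Pit 2→Pit 4 = (24, -275, 50.5).
Normal n = (Pit 2→Pit 3) × (Pit 2→Pit 4) = (9517, 5906.1, 27639).
So ∂z/∂easting = −n_x/n_z = −0.34433 and ∂z/∂northing = −n_y/n_z = −0.21369.
Unit vector along 220° is (sin 220°, cos 220°) = (-0.6428, -0.7660).
Slope in that direction = a·(-0.6428) + b·(-0.7660) = 0.38503.
Apparent dip = arctan|0.38503| = 21.1° (true dip is 22.1°, so apparent ≤ true as expected).

21.1°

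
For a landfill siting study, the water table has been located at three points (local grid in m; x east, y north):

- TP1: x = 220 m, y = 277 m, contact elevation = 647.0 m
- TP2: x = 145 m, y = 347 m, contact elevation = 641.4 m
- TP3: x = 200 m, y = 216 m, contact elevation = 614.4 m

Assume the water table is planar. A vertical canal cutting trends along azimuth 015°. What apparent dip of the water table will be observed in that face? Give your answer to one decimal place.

26.1°

Two edge vectors: TP1→TP2 = (-75, 70, -5.6), TP1→TP3 = (-20, -61, -32.6).
Normal n = (TP1→TP2) × (TP1→TP3) = (-2623.6, -2333, 5975).
So ∂z/∂x = −n_x/n_z = 0.43910 and ∂z/∂y = −n_y/n_z = 0.39046.
Unit vector along 015° is (sin 15°, cos 15°) = (0.2588, 0.9659).
Slope in that direction = a·(0.2588) + b·(0.9659) = 0.49080.
Apparent dip = arctan|0.49080| = 26.1° (true dip is 30.4°, so apparent ≤ true as expected).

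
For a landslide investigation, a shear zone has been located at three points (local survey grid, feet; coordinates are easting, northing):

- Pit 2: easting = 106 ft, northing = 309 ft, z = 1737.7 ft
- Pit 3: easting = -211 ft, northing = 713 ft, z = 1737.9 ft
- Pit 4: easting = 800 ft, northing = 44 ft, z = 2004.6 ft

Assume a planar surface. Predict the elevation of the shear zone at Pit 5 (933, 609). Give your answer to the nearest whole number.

2321 ft

Let the plane be z = a·easting + b·northing + c.
Pit 3−Pit 2: −317a + 404b = 0.2;  Pit 4−Pit 2: 694a − 265b = 266.9.
Solving gives a = 0.54937, b = 0.43156.
Then c = 1737.7 − a·106 − b·309 = 1546.11.
At (933, 609): z = 512.6 + 262.8 + 1546.11 = 2321.5 ft.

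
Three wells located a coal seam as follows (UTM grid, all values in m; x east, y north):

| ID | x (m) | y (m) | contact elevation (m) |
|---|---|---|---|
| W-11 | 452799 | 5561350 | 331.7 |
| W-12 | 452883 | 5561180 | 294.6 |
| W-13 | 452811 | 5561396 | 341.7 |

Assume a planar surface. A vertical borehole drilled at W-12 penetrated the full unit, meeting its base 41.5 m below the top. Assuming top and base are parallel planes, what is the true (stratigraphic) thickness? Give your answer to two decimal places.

40.55 m

Two edge vectors: W-11→W-12 = (84, -170, -37.1), W-11→W-13 = (12, 46, 10).
Normal n = (W-11→W-12) × (W-11→W-13) = (6.6, -1285.2, 5904).
So ∂z/∂x = −n_x/n_z = −0.00112 and ∂z/∂y = −n_y/n_z = 0.21768.
|∇z| = √(a²+b²) = 0.21769, so dip δ = arctan(0.21769) = 12.28°.
True thickness = vertical thickness × cos δ = 41.5 × cos 12.28° = 40.55 m.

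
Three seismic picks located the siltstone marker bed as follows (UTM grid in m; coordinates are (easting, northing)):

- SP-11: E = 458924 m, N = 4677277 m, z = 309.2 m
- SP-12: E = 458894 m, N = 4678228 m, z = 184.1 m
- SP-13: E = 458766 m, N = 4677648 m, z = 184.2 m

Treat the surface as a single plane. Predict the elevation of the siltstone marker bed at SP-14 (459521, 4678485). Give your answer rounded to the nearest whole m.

481 m

Two edge vectors: SP-11→SP-12 = (-30, 951, -125.1), SP-11→SP-13 = (-158, 371, -125).
Normal n = (SP-11→SP-12) × (SP-11→SP-13) = (-72462.9, 16015.8, 139128).
So ∂z/∂E = −n_x/n_z = 0.52083621 and ∂z/∂N = −n_y/n_z = −0.11511558.
Intercept c from SP-11: 309.2 − 239024.24 + 538427.44 = 299712.40.
At (459521, 4678485): z = 239335.2 − 538566.5 + 299712.40 = 481.1 m.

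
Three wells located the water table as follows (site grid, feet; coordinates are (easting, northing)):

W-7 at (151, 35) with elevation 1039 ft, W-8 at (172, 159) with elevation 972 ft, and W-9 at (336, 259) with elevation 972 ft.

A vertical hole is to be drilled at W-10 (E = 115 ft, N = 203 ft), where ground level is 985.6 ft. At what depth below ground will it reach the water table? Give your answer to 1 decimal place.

Let the plane be z = a·E + b·N + c.
W-8−W-7: 21a + 124b = −67;  W-9−W-7: 185a + 224b = −67.
Solving gives a = 0.36741, b = −0.60254.
Then c = 1039 − a·151 − b·35 = 1004.61.
At (115, 203): z_contact = 42.25 − 122.32 + 1004.61 = 924.55 ft.
Depth below ground = 985.6 − 924.55 = 61.1 ft.

61.1 ft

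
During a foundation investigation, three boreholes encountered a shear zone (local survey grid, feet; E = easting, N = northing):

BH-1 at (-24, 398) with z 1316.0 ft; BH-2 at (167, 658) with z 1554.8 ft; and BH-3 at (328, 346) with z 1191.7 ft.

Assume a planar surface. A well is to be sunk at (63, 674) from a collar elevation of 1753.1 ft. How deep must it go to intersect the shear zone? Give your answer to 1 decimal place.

160.9 ft

Let the plane be z = a·E + b·N + c.
BH-2−BH-1: 191a + 260b = 238.8;  BH-3−BH-1: 352a − 52b = −124.3.
Solving gives a = −0.19616, b = 1.06256.
Then c = 1316 − a·-24 − b·398 = 888.39.
At (63, 674): z_contact = −12.36 + 716.17 + 888.39 = 1592.20 ft.
Depth below ground = 1753.1 − 1592.20 = 160.9 ft.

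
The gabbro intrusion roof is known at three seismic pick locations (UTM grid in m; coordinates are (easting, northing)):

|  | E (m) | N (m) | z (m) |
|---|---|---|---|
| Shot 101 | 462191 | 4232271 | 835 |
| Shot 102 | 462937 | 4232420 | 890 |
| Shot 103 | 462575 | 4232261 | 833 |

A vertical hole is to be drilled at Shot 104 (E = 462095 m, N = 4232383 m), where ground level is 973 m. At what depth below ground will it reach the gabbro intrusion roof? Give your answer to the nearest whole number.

99 m

Let the plane be z = a·E + b·N + c.
Shot 102−Shot 101: 746a + 149b = 55;  Shot 103−Shot 101: 384a − 10b = −2.
Solving gives a = 0.00389634, b = 0.34961964.
Then c = 835 − a·462191 − b·4232271 = −1480650.93.
At (462095, 4232383): z_contact = 1800.5 + 1479724.2 − 1480650.93 = 873.8 m.
Depth below ground = 973 − 873.8 = 99 m.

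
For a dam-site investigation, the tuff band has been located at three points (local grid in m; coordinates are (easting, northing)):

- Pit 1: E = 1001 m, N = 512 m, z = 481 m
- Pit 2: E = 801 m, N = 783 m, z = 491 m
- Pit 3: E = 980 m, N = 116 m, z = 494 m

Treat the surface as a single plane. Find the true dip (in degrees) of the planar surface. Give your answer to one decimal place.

Two edge vectors: Pit 1→Pit 2 = (-200, 271, 10), Pit 1→Pit 3 = (-21, -396, 13).
Normal n = (Pit 1→Pit 2) × (Pit 1→Pit 3) = (7483, 2390, 84891).
So ∂z/∂E = −n_x/n_z = −0.08815 and ∂z/∂N = −n_y/n_z = −0.02815.
Gradient magnitude |∇z| = √(a² + b²) = √(0.00777 + 0.00079) = 0.09254.
True dip = arctan(0.09254) = 5.3°, dipping toward ENE (azimuth ≈ 072°).

5.3°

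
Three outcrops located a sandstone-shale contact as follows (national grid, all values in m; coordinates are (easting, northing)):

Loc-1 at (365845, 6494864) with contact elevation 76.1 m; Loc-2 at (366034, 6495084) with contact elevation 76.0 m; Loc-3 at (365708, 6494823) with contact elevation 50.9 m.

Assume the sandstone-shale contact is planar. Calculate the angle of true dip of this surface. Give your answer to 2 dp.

Let the plane be z = a·E + b·N + c.
Loc-2−Loc-1: 189a + 220b = −0.1;  Loc-3−Loc-1: −137a − 41b = −25.2.
Solving gives a = 0.24778, b = −0.21332.
Gradient magnitude |∇z| = √(a² + b²) = √(0.06140 + 0.04551) = 0.32696.
True dip = arctan(0.32696) = 18.11°, dipping toward NW (azimuth ≈ 311°).

18.11°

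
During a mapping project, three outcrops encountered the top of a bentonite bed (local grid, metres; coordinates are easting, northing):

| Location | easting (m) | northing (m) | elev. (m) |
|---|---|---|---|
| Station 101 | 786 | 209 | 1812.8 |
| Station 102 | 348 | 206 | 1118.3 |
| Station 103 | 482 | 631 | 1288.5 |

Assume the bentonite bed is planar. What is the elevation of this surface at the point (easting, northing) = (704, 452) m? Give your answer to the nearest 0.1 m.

Let the plane be z = a·easting + b·northing + c.
Station 102−Station 101: −438a − 3b = −694.5;  Station 103−Station 101: −304a + 422b = −524.3.
Solving gives a = 1.58630, b = −0.09968.
Then c = 1812.8 − a·786 − b·209 = 586.80.
At (704, 452): z = 1116.8 − 45.1 + 586.80 = 1658.5 m.

1658.5 m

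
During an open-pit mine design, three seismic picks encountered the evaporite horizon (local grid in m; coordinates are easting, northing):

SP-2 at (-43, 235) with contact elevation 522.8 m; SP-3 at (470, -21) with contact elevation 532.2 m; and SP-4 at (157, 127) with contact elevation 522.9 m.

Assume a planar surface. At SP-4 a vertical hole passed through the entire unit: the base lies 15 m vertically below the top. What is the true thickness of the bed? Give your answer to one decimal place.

Two edge vectors: SP-2→SP-3 = (513, -256, 9.4), SP-2→SP-4 = (200, -108, 0.1).
Normal n = (SP-2→SP-3) × (SP-2→SP-4) = (989.6, 1828.7, -4204).
So ∂z/∂easting = −n_x/n_z = 0.23539 and ∂z/∂northing = −n_y/n_z = 0.43499.
|∇z| = √(a²+b²) = 0.49460, so dip δ = arctan(0.49460) = 26.32°.
True thickness = vertical thickness × cos δ = 15 × cos 26.32° = 13.4 m.

13.4 m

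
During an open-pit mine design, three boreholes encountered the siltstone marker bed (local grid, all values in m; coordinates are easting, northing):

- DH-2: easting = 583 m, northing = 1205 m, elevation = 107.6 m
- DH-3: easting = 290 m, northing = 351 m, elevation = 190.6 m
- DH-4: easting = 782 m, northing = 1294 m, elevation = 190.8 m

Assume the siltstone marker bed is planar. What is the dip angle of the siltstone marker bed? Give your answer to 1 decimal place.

31.6°

Two edge vectors: DH-2→DH-3 = (-293, -854, 83), DH-2→DH-4 = (199, 89, 83.2).
Normal n = (DH-2→DH-3) × (DH-2→DH-4) = (-78439.8, 40894.6, 143869).
So ∂z/∂easting = −n_x/n_z = 0.54522 and ∂z/∂northing = −n_y/n_z = −0.28425.
Gradient magnitude |∇z| = √(a² + b²) = √(0.29726 + 0.08080) = 0.61486.
True dip = arctan(0.61486) = 31.6°, dipping toward WNW (azimuth ≈ 298°).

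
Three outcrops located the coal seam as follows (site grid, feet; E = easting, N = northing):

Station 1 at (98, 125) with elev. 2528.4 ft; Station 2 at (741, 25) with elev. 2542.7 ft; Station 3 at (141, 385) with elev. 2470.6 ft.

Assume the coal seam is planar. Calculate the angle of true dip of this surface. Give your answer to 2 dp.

12.44°

Two edge vectors: Station 1→Station 2 = (643, -100, 14.3), Station 1→Station 3 = (43, 260, -57.8).
Normal n = (Station 1→Station 2) × (Station 1→Station 3) = (2062, 37780.3, 171480).
So ∂z/∂E = −n_x/n_z = −0.01202 and ∂z/∂N = −n_y/n_z = −0.22032.
Gradient magnitude |∇z| = √(a² + b²) = √(0.00014 + 0.04854) = 0.22065.
True dip = arctan(0.22065) = 12.44°, dipping toward N (azimuth ≈ 003°).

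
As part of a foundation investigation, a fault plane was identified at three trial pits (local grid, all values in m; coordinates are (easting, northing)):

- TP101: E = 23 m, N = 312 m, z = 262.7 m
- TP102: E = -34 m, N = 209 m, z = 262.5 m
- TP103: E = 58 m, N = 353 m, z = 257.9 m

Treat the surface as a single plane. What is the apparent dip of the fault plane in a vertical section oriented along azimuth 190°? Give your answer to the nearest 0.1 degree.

Two edge vectors: TP101→TP102 = (-57, -103, -0.2), TP101→TP103 = (35, 41, -4.8).
Normal n = (TP101→TP102) × (TP101→TP103) = (502.6, -280.6, 1268).
So ∂z/∂E = −n_x/n_z = −0.39637 and ∂z/∂N = −n_y/n_z = 0.22129.
Unit vector along 190° is (sin 190°, cos 190°) = (-0.1736, -0.9848).
Slope in that direction = a·(-0.1736) + b·(-0.9848) = −0.14910.
Apparent dip = arctan|0.14910| = 8.5° (true dip is 24.4°, so apparent ≤ true as expected).

8.5°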